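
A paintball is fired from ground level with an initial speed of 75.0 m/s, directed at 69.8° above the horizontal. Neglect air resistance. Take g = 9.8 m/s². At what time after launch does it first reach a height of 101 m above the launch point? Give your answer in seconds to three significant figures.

1.62 s

vₓ = 75.00 cos 69.8° = 25.90 m/s; v_y0 = 75.00 sin 69.8° = 70.39 m/s.
Height y(t) = 70.39 t − 4.900 t² = 101 gives 4.900 t² − 70.39 t + 101 = 0.
Quadratic formula: t = (70.39 ± √2974.7) / 9.80 = (70.39 ± 54.54) / 9.80 → t = 1.617 s or 12.75 s.
The first (ascending) time is 1.617 s.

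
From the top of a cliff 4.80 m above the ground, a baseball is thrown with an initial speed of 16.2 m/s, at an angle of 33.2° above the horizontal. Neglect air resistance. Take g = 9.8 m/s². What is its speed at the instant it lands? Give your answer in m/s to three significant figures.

18.9 m/s

Resolve: vₓ = 16.20 cos 33.2° = 13.56 m/s and v_y0 = 16.20 sin 33.2° = 8.871 m/s.
Vertical motion (up positive, ground at y = 0): 4.900 t² − (8.871) t − 4.80 = 0, so t = (8.871 + √(8.871² + 2·9.80·4.80)) / 9.80 = (8.871 + 13.14) / 9.80 = 2.246 s.
Vertical velocity at impact: v_y = v_y0 − g t = 8.871 − 9.80 × 2.246 = −13.14 m/s.
Speed: |v| = √(vₓ² + v_y²) = √(13.56² + 13.14²) = 18.88 m/s.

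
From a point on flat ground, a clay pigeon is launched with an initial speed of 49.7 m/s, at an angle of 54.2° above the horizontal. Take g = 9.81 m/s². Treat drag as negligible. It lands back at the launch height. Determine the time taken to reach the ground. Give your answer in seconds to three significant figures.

Components: vₓ = 49.70 cos 54.2° = 29.07 m/s, v_y0 = 49.70 sin 54.2° = 40.31 m/s.
Landing at launch height ⇒ T = 2 v_y0 / g = 2 × 40.31 / 9.81 = 8.218 s.

8.22 s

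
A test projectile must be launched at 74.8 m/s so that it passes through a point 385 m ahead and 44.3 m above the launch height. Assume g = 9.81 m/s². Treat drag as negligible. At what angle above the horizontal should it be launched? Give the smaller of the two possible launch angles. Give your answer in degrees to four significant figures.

Trajectory: y = x tanθ − g x² (1 + tan²θ)/(2v₀²). With x = 385, y = 44.3, v₀ = 74.8, g = 9.81:
129.9 tan²θ − 385 tanθ + (174.2) = 0.
tanθ = [385 ± √(385² − 4 × 129.9 × (174.2))] / (2 × 129.9) = (385 ± 240.1) / 259.9, giving tanθ = 0.5575 or 2.405.
θ = 29.14° or 67.43°; the smaller is 29.14°.

29.14°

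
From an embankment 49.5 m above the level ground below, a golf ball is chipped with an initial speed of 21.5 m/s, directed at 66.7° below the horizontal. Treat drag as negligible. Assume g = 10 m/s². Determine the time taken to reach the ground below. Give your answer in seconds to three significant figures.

1.74 s

Resolve: vₓ = 21.50 cos 66.7° = 8.504 m/s and v_y0 = −19.75 m/s (downward).
Vertical motion (up positive, ground at y = 0): 5.000 t² − (−19.75) t − 49.5 = 0, so t = (−19.75 + √(19.75² + 2·10.0·49.5)) / 10.0 = (−19.75 + 37.15) / 10.0 = 1.740 s.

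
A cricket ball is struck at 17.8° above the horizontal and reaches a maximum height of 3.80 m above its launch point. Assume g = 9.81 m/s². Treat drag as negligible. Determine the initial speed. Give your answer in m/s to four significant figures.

28.25 m/s

At the peak v_y = 0, so v_y0 = √(2gH) = √(2 × 9.81 × 3.80) = 8.635 m/s.
v_y0 = v₀ sin θ ⇒ v₀ = 8.635 / sin 17.8° = 28.25 m/s.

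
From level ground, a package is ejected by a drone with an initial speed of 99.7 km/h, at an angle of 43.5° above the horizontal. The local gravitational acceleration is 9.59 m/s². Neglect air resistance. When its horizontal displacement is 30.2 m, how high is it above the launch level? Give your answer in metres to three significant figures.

17.8 m

Convert: 99.7 km/h = 99.7/3.6 = 27.69 m/s.
Resolve: vₓ = 27.69 cos 43.5° = 20.09 m/s and v_y0 = 27.69 sin 43.5° = 19.06 m/s.
x = vₓ t ⇒ t = 30.2/20.09 = 1.503 s.
Height: y = v_y0 t − ½ g t² = 19.06 × 1.503 − 4.795 × 1.503² = 28.66 − 10.84 = 17.82 m.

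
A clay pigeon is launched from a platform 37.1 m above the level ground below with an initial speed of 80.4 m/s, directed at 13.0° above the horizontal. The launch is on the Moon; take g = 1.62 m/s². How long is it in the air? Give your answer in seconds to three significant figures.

Resolve: vₓ = 80.40 cos 13.0° = 78.34 m/s and v_y0 = 80.40 sin 13.0° = 18.09 m/s.
Vertical motion (up positive, ground at y = 0): 0.8100 t² − (18.09) t − 37.1 = 0, so t = (18.09 + √(18.09² + 2·1.62·37.1)) / 1.62 = (18.09 + 21.15) / 1.62 = 24.22 s.

24.2 s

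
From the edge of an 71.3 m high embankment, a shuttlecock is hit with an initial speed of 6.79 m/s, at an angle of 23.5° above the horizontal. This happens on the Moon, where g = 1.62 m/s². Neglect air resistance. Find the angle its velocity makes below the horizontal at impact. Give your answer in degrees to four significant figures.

68.03°

Components: vₓ = 6.790 cos 23.5° = 6.227 m/s, v_y0 = 6.790 sin 23.5° = 2.708 m/s.
The projectile lands when y = 71.3 + (2.708) t − ½·1.62·t² = 0. Positive root: t = (2.708 + √(2.708² + 2·1.62·71.3)) / 1.62 = (2.708 + 15.44) / 1.62 = 11.20 s.
At impact: v_y = v_y0 − g t = −15.44 m/s; vₓ = 6.227 m/s.
Angle below horizontal: arctan(|v_y|/vₓ) = arctan(15.44/6.227) = 68.03°.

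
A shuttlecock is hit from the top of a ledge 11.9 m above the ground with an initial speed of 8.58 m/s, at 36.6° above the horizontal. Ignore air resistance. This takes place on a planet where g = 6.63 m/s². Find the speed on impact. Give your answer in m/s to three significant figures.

15.2 m/s

Components: vₓ = 8.580 cos 36.6° = 6.888 m/s, v_y0 = 8.580 sin 36.6° = 5.116 m/s.
With up positive and y = 0 at the ground: y(t) = 11.9 + (5.116) t − 3.315 t². Setting y = 0 and taking the positive root: t = [5.116 + √(5.116² + 2·6.63·11.9)] / 6.63 = (5.116 + 13.56) / 6.63 = 2.817 s.
Vertical velocity at impact: v_y = v_y0 − g t = 5.116 − 6.63 × 2.817 = −13.56 m/s.
Speed: |v| = √(vₓ² + v_y²) = √(6.888² + 13.56²) = 15.21 m/s.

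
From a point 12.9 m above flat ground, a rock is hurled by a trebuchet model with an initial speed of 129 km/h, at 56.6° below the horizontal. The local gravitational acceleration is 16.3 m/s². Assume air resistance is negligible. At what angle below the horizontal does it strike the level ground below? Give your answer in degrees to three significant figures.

61.5°

Convert: 129 km/h = 129/3.6 = 35.83 m/s.
Resolve: vₓ = 35.83 cos 56.6° = 19.73 m/s and v_y0 = −29.92 m/s (downward).
With up positive and y = 0 at the ground: y(t) = 12.9 + (−29.92) t − 8.150 t². Setting y = 0 and taking the positive root: t = [−29.92 + √(29.92² + 2·16.3·12.9)] / 16.3 = (−29.92 + 36.27) / 16.3 = 0.3898 s.
At impact: v_y = v_y0 − g t = −36.27 m/s; vₓ = 19.73 m/s.
Angle below horizontal: arctan(|v_y|/vₓ) = arctan(36.27/19.73) = 61.46°.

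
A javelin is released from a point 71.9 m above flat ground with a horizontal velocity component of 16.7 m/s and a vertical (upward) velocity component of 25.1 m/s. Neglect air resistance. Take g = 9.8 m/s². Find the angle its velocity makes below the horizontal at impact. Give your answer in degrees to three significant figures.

69.7°

The projectile lands when y = 71.9 + (25.10) t − ½·9.80·t² = 0. Positive root: t = (25.10 + √(25.10² + 2·9.80·71.9)) / 9.80 = (25.10 + 45.16) / 9.80 = 7.169 s.
At impact: v_y = v_y0 − g t = −45.16 m/s; vₓ = 16.70 m/s.
Angle below horizontal: arctan(|v_y|/vₓ) = arctan(45.16/16.70) = 69.70°.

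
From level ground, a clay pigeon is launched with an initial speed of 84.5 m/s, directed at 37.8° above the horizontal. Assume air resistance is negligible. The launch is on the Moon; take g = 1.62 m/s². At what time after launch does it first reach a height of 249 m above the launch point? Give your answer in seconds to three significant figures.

Horizontal component vₓ = 84.50 cos 37.8° = 66.77 m/s; vertical v_y0 = 84.50 sin 37.8° = 51.79 m/s.
Require v_y0 t − ½ g t² = 249, i.e. 0.8100 t² − 51.79 t + 249 = 0.
t = [51.79 ± √(51.79² − 2·1.62·249)] / 1.62 = (51.79 ± 43.31) / 1.62, so t = 5.237 s or t = 58.70 s.
The first (ascending) time is 5.237 s.

5.24 s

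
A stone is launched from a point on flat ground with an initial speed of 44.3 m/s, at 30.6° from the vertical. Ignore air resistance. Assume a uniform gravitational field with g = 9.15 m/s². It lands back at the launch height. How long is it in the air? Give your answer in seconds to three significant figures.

Components: vₓ = 44.30 sin 30.6° = 22.55 m/s, v_y0 = 44.30 cos 30.6° = 38.13 m/s.
Time of flight on level ground: T = 2 v_y0 / g = 2 × 38.13 / 9.15 = 8.335 s.

8.33 s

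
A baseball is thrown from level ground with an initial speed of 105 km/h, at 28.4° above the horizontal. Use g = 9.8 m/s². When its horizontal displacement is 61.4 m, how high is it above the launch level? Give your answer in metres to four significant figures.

Convert: 105 km/h = 105/3.6 = 29.17 m/s.
Components: vₓ = 29.17 cos 28.4° = 25.66 m/s, v_y0 = 29.17 sin 28.4° = 13.87 m/s.
x = vₓ t ⇒ t = 61.4/25.66 = 2.393 s.
Height: y = v_y0 t − ½ g t² = 13.87 × 2.393 − 4.900 × 2.393² = 33.20 − 28.06 = 5.135 m.

5.135 m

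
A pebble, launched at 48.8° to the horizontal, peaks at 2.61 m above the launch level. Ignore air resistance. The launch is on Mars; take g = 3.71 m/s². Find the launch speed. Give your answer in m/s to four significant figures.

At the peak v_y = 0, so v_y0 = √(2gH) = √(2 × 3.71 × 2.61) = 4.401 m/s.
v_y0 = v₀ sin θ ⇒ v₀ = 4.401 / sin 48.8° = 5.849 m/s.

5.849 m/s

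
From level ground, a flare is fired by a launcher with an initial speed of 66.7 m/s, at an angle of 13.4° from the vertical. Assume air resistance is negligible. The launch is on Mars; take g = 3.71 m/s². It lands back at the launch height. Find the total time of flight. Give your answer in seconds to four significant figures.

34.98 s

vₓ = 66.70 sin 13.4° = 15.46 m/s; v_y0 = 66.70 cos 13.4° = 64.88 m/s.
Time of flight on level ground: T = 2 v_y0 / g = 2 × 64.88 / 3.71 = 34.98 s.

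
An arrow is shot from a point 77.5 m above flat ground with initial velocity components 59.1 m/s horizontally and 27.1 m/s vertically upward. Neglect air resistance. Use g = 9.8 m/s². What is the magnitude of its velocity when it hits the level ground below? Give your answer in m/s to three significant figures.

With up positive and y = 0 at the ground: y(t) = 77.5 + (27.10) t − 4.900 t². Setting y = 0 and taking the positive root: t = [27.10 + √(27.10² + 2·9.80·77.5)] / 9.80 = (27.10 + 47.47) / 9.80 = 7.609 s.
Vertical velocity at impact: v_y = v_y0 − g t = 27.10 − 9.80 × 7.609 = −47.47 m/s.
Speed: |v| = √(vₓ² + v_y²) = √(59.10² + 47.47²) = 75.80 m/s.

75.8 m/s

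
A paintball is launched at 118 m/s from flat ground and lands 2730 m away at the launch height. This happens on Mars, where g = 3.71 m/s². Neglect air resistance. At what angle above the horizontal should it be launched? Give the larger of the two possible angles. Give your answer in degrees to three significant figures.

R = v₀² sin 2θ / g gives sin 2θ = gR/v₀² = 3.71·2730/118² = 0.7274.
2θ = 46.67° or 180° − 46.67° = 133.3°, so θ = 23.33° or 66.67°.
The larger angle is 66.67°.

66.7°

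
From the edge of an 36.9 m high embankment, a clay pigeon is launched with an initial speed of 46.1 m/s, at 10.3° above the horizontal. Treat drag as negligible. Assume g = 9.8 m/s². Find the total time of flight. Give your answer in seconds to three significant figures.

3.71 s

Components: vₓ = 46.10 cos 10.3° = 45.36 m/s, v_y0 = 46.10 sin 10.3° = 8.243 m/s.
The projectile lands when y = 36.9 + (8.243) t − ½·9.80·t² = 0. Positive root: t = (8.243 + √(8.243² + 2·9.80·36.9)) / 9.80 = (8.243 + 28.13) / 9.80 = 3.711 s.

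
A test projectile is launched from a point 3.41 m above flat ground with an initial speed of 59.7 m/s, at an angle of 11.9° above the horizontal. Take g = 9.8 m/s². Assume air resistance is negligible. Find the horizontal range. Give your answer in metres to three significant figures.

161 m

Components: vₓ = 59.70 cos 11.9° = 58.42 m/s, v_y0 = 59.70 sin 11.9° = 12.31 m/s.
The projectile lands when y = 3.41 + (12.31) t − ½·9.80·t² = 0. Positive root: t = (12.31 + √(12.31² + 2·9.80·3.41)) / 9.80 = (12.31 + 14.78) / 9.80 = 2.764 s.
Horizontal distance: R = vₓ t = 58.42 × 2.764 = 161.5 m.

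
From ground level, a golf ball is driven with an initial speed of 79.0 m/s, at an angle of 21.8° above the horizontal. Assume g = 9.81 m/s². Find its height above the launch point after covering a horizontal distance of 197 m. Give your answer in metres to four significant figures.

vₓ = 79.00 cos 21.8° = 73.35 m/s; v_y0 = 79.00 sin 21.8° = 29.34 m/s.
x = vₓ t ⇒ t = 197/73.35 = 2.686 s.
Height: y = v_y0 t − ½ g t² = 29.34 × 2.686 − 4.905 × 2.686² = 78.79 − 35.38 = 43.41 m.

43.41 m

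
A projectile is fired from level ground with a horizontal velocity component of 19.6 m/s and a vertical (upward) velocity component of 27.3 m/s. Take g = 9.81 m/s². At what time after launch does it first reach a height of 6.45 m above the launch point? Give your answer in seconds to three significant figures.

0.247 s

Require v_y0 t − ½ g t² = 6.45, i.e. 4.905 t² − 27.30 t + 6.45 = 0.
Quadratic formula: t = (27.30 ± √618.74) / 9.81 = (27.30 ± 24.87) / 9.81 → t = 0.2472 s or 5.319 s.
The first (ascending) time is 0.2472 s.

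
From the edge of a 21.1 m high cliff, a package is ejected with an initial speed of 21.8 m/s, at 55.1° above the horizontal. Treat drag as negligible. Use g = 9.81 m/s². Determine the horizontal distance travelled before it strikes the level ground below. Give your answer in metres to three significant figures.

Horizontal component vₓ = 21.80 cos 55.1° = 12.47 m/s; vertical v_y0 = 21.80 sin 55.1° = 17.88 m/s.
With up positive and y = 0 at the ground: y(t) = 21.1 + (17.88) t − 4.905 t². Setting y = 0 and taking the positive root: t = [17.88 + √(17.88² + 2·9.81·21.1)] / 9.81 = (17.88 + 27.09) / 9.81 = 4.584 s.
Horizontal distance: R = vₓ t = 12.47 × 4.584 = 57.17 m.

57.2 m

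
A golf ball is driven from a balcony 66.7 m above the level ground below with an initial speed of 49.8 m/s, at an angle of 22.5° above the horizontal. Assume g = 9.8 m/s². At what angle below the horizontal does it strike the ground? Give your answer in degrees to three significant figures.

Components: vₓ = 49.80 cos 22.5° = 46.01 m/s, v_y0 = 49.80 sin 22.5° = 19.06 m/s.
With up positive and y = 0 at the ground: y(t) = 66.7 + (19.06) t − 4.900 t². Setting y = 0 and taking the positive root: t = [19.06 + √(19.06² + 2·9.80·66.7)] / 9.80 = (19.06 + 40.87) / 9.80 = 6.115 s.
At impact: v_y = v_y0 − g t = −40.87 m/s; vₓ = 46.01 m/s.
Angle below horizontal: arctan(|v_y|/vₓ) = arctan(40.87/46.01) = 41.62°.

41.6°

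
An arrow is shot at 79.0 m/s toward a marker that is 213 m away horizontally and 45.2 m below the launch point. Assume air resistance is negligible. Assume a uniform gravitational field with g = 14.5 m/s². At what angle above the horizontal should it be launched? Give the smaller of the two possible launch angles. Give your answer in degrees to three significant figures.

2.04°

Trajectory: y = x tanθ − g x² (1 + tan²θ)/(2v₀²). With x = 213, y = −45.2, v₀ = 79.0, g = 14.5:
52.70 tan²θ − 213 tanθ + (7.504) = 0.
tanθ = [213 ± √(213² − 4 × 52.70 × (7.504))] / (2 × 52.70) = (213 ± 209.3) / 105.4, giving tanθ = 0.03554 or 4.006.
θ = 2.036° or 75.98°; the smaller is 2.036°.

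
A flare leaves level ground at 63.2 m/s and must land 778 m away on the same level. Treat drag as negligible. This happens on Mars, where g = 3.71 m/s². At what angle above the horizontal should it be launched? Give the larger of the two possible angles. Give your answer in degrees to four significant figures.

R = v₀² sin 2θ / g gives sin 2θ = gR/v₀² = 3.71·778/63.2² = 0.7226.
2θ = 46.27° or 180° − 46.27° = 133.7°, so θ = 23.14° or 66.86°.
The larger angle is 66.86°.

66.86°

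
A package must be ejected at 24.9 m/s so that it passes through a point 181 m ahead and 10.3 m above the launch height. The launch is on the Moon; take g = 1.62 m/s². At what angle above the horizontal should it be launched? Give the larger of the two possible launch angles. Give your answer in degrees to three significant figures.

75.7°

Trajectory: y = x tanθ − g x² (1 + tan²θ)/(2v₀²). With x = 181, y = 10.3, v₀ = 24.9, g = 1.62:
42.80 tan²θ − 181 tanθ + (53.10) = 0.
tanθ = [181 ± √(181² − 4 × 42.80 × (53.10))] / (2 × 42.80) = (181 ± 153.9) / 85.60, giving tanθ = 0.3172 or 3.912.
θ = 17.60° or 75.66°; the larger is 75.66°.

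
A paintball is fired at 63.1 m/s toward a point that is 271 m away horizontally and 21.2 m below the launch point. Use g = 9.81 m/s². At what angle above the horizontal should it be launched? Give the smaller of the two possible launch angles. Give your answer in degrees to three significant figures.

Trajectory: y = x tanθ − g x² (1 + tan²θ)/(2v₀²). With x = 271, y = −21.2, v₀ = 63.1, g = 9.81:
90.47 tan²θ − 271 tanθ + (69.27) = 0.
tanθ = [271 ± √(271² − 4 × 90.47 × (69.27))] / (2 × 90.47) = (271 ± 219.9) / 180.9, giving tanθ = 0.2822 or 2.713.
θ = 15.76° or 69.77°; the smaller is 15.76°.

15.8°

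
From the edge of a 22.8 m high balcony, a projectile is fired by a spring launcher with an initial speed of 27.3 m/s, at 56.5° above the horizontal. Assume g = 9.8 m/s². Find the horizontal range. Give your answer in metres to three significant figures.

Horizontal component vₓ = 27.30 cos 56.5° = 15.07 m/s; vertical v_y0 = 27.30 sin 56.5° = 22.77 m/s.
The projectile lands when y = 22.8 + (22.77) t − ½·9.80·t² = 0. Positive root: t = (22.77 + √(22.77² + 2·9.80·22.8)) / 9.80 = (22.77 + 31.07) / 9.80 = 5.493 s.
Horizontal distance: R = vₓ t = 15.07 × 5.493 = 82.77 m.

82.8 m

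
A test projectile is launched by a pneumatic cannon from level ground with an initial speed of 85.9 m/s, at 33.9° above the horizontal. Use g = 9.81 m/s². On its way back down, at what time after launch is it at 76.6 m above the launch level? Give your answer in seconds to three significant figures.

7.75 s

Components: vₓ = 85.90 cos 33.9° = 71.30 m/s, v_y0 = 85.90 sin 33.9° = 47.91 m/s.
Height y(t) = 47.91 t − 4.905 t² = 76.6 gives 4.905 t² − 47.91 t + 76.6 = 0.
t = [47.91 ± √(47.91² − 2·9.81·76.6)] / 9.81 = (47.91 ± 28.15) / 9.81, so t = 2.014 s or t = 7.753 s.
The descending-branch root is 7.753 s.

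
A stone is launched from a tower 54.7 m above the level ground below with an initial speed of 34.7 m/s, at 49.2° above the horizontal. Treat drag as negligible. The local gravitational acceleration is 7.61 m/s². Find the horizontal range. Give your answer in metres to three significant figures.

195 m

Horizontal component vₓ = 34.70 cos 49.2° = 22.67 m/s; vertical v_y0 = 34.70 sin 49.2° = 26.27 m/s.
The projectile lands when y = 54.7 + (26.27) t − ½·7.61·t² = 0. Positive root: t = (26.27 + √(26.27² + 2·7.61·54.7)) / 7.61 = (26.27 + 39.02) / 7.61 = 8.579 s.
Horizontal distance: R = vₓ t = 22.67 × 8.579 = 194.5 m.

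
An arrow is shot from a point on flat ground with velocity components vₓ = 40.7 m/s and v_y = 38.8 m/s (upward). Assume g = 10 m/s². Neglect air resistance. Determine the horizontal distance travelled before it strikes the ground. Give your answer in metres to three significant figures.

316 m

Time aloft: T = 2 v_y0 / g = 2 × 38.80 / 10.0 = 7.760 s.
Horizontal distance R = vₓ T = 40.70 × 7.760 = 315.8 m.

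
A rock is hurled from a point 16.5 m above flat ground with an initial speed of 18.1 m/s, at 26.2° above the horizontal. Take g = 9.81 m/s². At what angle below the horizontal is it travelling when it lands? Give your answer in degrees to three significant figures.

50.5°

Components: vₓ = 18.10 cos 26.2° = 16.24 m/s, v_y0 = 18.10 sin 26.2° = 7.991 m/s.
With up positive and y = 0 at the ground: y(t) = 16.5 + (7.991) t − 4.905 t². Setting y = 0 and taking the positive root: t = [7.991 + √(7.991² + 2·9.81·16.5)] / 9.81 = (7.991 + 19.69) / 9.81 = 2.821 s.
At impact: v_y = v_y0 − g t = −19.69 m/s; vₓ = 16.24 m/s.
Angle below horizontal: arctan(|v_y|/vₓ) = arctan(19.69/16.24) = 50.48°.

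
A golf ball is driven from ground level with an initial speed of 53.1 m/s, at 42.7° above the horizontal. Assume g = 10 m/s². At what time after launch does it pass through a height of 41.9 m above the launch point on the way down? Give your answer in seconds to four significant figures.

5.743 s

Resolve: vₓ = 53.10 cos 42.7° = 39.02 m/s and v_y0 = 53.10 sin 42.7° = 36.01 m/s.
Height y(t) = 36.01 t − 5.000 t² = 41.9 gives 5.000 t² − 36.01 t + 41.9 = 0.
t = [36.01 ± √(36.01² − 2·10.0·41.9)] / 10.0 = (36.01 ± 21.42) / 10.0, so t = 1.459 s or t = 5.743 s.
The descending-branch root is 5.743 s.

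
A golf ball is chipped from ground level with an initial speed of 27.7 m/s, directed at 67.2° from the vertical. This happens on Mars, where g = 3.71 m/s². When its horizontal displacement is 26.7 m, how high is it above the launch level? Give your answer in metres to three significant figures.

Horizontal component vₓ = 27.70 sin 67.2° = 25.54 m/s; vertical v_y0 = 27.70 cos 67.2° = 10.73 m/s.
Time to reach x = 26.7 m: t = x/vₓ = 26.7/25.54 = 1.046 s.
Height: y = v_y0 t − ½ g t² = 10.73 × 1.046 − 1.855 × 1.046² = 11.22 − 2.028 = 9.196 m.

9.20 m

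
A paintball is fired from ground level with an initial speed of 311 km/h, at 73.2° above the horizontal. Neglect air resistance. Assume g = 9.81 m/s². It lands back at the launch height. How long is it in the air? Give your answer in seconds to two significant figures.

Convert: 311 km/h = 311/3.6 = 86.39 m/s.
Components: vₓ = 86.39 cos 73.2° = 24.97 m/s, v_y0 = 86.39 sin 73.2° = 82.70 m/s.
It returns to y = 0 when t = 2 v_y0 / g = 2(82.70)/9.81 = 16.86 s.

17 s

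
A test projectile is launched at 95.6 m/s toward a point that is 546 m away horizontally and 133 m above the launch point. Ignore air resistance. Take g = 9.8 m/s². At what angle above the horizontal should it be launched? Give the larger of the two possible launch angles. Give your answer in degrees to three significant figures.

Trajectory: y = x tanθ − g x² (1 + tan²θ)/(2v₀²). With x = 546, y = 133, v₀ = 95.6, g = 9.80:
159.8 tan²θ − 546 tanθ + (292.8) = 0.
tanθ = [546 ± √(546² − 4 × 159.8 × (292.8))] / (2 × 159.8) = (546 ± 333.0) / 319.7, giving tanθ = 0.6663 or 2.750.
θ = 33.67° or 70.02°; the larger is 70.02°.

70.0°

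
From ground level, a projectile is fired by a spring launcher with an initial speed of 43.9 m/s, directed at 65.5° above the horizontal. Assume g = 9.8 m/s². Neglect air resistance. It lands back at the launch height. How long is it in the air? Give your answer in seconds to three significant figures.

8.15 s

Resolve: vₓ = 43.90 cos 65.5° = 18.21 m/s and v_y0 = 43.90 sin 65.5° = 39.95 m/s.
It returns to y = 0 when t = 2 v_y0 / g = 2(39.95)/9.80 = 8.153 s.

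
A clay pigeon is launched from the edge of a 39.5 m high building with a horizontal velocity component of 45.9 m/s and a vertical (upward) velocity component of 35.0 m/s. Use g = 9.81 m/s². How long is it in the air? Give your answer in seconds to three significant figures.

The projectile lands when y = 39.5 + (35.00) t − ½·9.81·t² = 0. Positive root: t = (35.00 + √(35.00² + 2·9.81·39.5)) / 9.81 = (35.00 + 44.72) / 9.81 = 8.127 s.

8.13 s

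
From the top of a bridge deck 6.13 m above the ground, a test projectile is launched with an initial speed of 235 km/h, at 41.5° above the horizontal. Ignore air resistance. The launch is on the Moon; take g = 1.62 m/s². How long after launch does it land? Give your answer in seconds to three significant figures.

Convert: 235 km/h = 235/3.6 = 65.28 m/s.
Horizontal component vₓ = 65.28 cos 41.5° = 48.89 m/s; vertical v_y0 = 65.28 sin 41.5° = 43.25 m/s.
Vertical motion (up positive, ground at y = 0): 0.8100 t² − (43.25) t − 6.13 = 0, so t = (43.25 + √(43.25² + 2·1.62·6.13)) / 1.62 = (43.25 + 43.48) / 1.62 = 53.54 s.

53.5 s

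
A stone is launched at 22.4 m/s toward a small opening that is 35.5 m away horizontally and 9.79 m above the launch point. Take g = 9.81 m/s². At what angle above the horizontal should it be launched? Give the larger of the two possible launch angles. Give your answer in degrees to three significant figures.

63.1°

Trajectory: y = x tanθ − g x² (1 + tan²θ)/(2v₀²). With x = 35.5, y = 9.79, v₀ = 22.4, g = 9.81:
12.32 tan²θ − 35.5 tanθ + (22.11) = 0.
tanθ = [35.5 ± √(35.5² − 4 × 12.32 × (22.11))] / (2 × 12.32) = (35.5 ± 13.07) / 24.64, giving tanθ = 0.9105 or 1.971.
θ = 42.32° or 63.10°; the larger is 63.10°.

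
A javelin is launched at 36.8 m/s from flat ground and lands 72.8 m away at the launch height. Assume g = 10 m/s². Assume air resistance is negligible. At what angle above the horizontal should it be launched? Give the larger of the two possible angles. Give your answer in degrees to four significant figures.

73.74°

From R = (v₀²/g) sin 2θ: sin 2θ = 10.0 × 72.8 / 1354.2 = 0.5376.
2θ = 32.52° or 180° − 32.52° = 147.5°, so θ = 16.26° or 73.74°.
The larger angle is 73.74°.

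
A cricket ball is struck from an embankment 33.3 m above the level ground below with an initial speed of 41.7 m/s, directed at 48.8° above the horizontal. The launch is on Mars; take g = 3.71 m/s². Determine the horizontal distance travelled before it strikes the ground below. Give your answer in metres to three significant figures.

Horizontal component vₓ = 41.70 cos 48.8° = 27.47 m/s; vertical v_y0 = 41.70 sin 48.8° = 31.38 m/s.
With up positive and y = 0 at the ground: y(t) = 33.3 + (31.38) t − 1.855 t². Setting y = 0 and taking the positive root: t = [31.38 + √(31.38² + 2·3.71·33.3)] / 3.71 = (31.38 + 35.09) / 3.71 = 17.92 s.
Horizontal distance: R = vₓ t = 27.47 × 17.92 = 492.1 m.

492 m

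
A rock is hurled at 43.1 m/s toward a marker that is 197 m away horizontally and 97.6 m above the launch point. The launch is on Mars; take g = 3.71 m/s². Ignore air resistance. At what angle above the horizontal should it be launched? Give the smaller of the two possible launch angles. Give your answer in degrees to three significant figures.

Trajectory: y = x tanθ − g x² (1 + tan²θ)/(2v₀²). With x = 197, y = 97.6, v₀ = 43.1, g = 3.71:
38.75 tan²θ − 197 tanθ + (136.4) = 0.
tanθ = [197 ± √(197² − 4 × 38.75 × (136.4))] / (2 × 38.75) = (197 ± 132.9) / 77.51, giving tanθ = 0.8266 or 4.257.
θ = 39.58° or 76.78°; the smaller is 39.58°.

39.6°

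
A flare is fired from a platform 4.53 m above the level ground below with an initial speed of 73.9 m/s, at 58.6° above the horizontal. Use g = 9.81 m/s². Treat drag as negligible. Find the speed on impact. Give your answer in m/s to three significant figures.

74.5 m/s

Components: vₓ = 73.90 cos 58.6° = 38.50 m/s, v_y0 = 73.90 sin 58.6° = 63.08 m/s.
With up positive and y = 0 at the ground: y(t) = 4.53 + (63.08) t − 4.905 t². Setting y = 0 and taking the positive root: t = [63.08 + √(63.08² + 2·9.81·4.53)] / 9.81 = (63.08 + 63.78) / 9.81 = 12.93 s.
Vertical velocity at impact: v_y = v_y0 − g t = 63.08 − 9.81 × 12.93 = −63.78 m/s.
Speed: |v| = √(vₓ² + v_y²) = √(38.50² + 63.78²) = 74.50 m/s.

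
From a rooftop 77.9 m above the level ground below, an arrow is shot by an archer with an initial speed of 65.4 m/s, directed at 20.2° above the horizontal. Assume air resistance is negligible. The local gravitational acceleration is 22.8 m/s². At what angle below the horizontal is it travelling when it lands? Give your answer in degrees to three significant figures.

Components: vₓ = 65.40 cos 20.2° = 61.38 m/s, v_y0 = 65.40 sin 20.2° = 22.58 m/s.
The projectile lands when y = 77.9 + (22.58) t − ½·22.8·t² = 0. Positive root: t = (22.58 + √(22.58² + 2·22.8·77.9)) / 22.8 = (22.58 + 63.74) / 22.8 = 3.786 s.
At impact: v_y = v_y0 − g t = −63.74 m/s; vₓ = 61.38 m/s.
Angle below horizontal: arctan(|v_y|/vₓ) = arctan(63.74/61.38) = 46.08°.

46.1°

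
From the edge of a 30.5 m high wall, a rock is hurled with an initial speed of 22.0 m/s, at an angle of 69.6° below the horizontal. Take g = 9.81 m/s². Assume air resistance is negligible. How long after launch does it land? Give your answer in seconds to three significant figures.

1.16 s

Components: vₓ = 22.00 cos 69.6° = 7.669 m/s, v_y0 = −20.62 m/s (downward).
Vertical motion (up positive, ground at y = 0): 4.905 t² − (−20.62) t − 30.5 = 0, so t = (−20.62 + √(20.62² + 2·9.81·30.5)) / 9.81 = (−20.62 + 31.99) / 9.81 = 1.159 s.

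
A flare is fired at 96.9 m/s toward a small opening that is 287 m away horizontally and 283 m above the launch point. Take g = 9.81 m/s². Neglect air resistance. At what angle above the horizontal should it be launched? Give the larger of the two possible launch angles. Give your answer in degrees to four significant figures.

79.15°

Trajectory: y = x tanθ − g x² (1 + tan²θ)/(2v₀²). With x = 287, y = 283, v₀ = 96.9, g = 9.81:
43.03 tan²θ − 287 tanθ + (326.0) = 0.
tanθ = [287 ± √(287² − 4 × 43.03 × (326.0))] / (2 × 43.03) = (287 ± 162.0) / 86.06, giving tanθ = 1.452 or 5.218.
θ = 55.45° or 79.15°; the larger is 79.15°.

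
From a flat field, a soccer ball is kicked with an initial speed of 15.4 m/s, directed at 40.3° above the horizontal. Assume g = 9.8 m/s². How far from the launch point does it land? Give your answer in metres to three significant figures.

vₓ = 15.40 cos 40.3° = 11.75 m/s; v_y0 = 15.40 sin 40.3° = 9.961 m/s.
Time aloft: T = 2 v_y0 / g = 2 × 9.961 / 9.80 = 2.033 s.
Range: R = vₓ T = 11.75 × 2.033 = 23.88 m.

23.9 m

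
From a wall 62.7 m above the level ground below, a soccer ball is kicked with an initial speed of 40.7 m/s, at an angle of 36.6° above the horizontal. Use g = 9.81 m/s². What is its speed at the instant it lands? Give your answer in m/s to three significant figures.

Resolve: vₓ = 40.70 cos 36.6° = 32.67 m/s and v_y0 = 40.70 sin 36.6° = 24.27 m/s.
With up positive and y = 0 at the ground: y(t) = 62.7 + (24.27) t − 4.905 t². Setting y = 0 and taking the positive root: t = [24.27 + √(24.27² + 2·9.81·62.7)] / 9.81 = (24.27 + 42.65) / 9.81 = 6.821 s.
Vertical velocity at impact: v_y = v_y0 − g t = 24.27 − 9.81 × 6.821 = −42.65 m/s.
Speed: |v| = √(vₓ² + v_y²) = √(32.67² + 42.65²) = 53.73 m/s.

53.7 m/s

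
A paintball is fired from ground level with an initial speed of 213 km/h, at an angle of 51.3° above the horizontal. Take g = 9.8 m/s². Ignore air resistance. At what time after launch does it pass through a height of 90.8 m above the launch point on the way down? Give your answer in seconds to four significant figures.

6.628 s

Convert: 213 km/h = 213/3.6 = 59.17 m/s.
Horizontal component vₓ = 59.17 cos 51.3° = 36.99 m/s; vertical v_y0 = 59.17 sin 51.3° = 46.18 m/s.
Require v_y0 t − ½ g t² = 90.8, i.e. 4.900 t² − 46.18 t + 90.8 = 0.
Quadratic formula: t = (46.18 ± √352.49) / 9.80 = (46.18 ± 18.77) / 9.80 → t = 2.796 s or 6.628 s.
The descending-branch root is 6.628 s.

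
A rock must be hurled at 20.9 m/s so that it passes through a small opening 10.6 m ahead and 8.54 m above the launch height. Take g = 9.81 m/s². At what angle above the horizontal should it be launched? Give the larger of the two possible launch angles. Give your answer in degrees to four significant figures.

Trajectory: y = x tanθ − g x² (1 + tan²θ)/(2v₀²). With x = 10.6, y = 8.54, v₀ = 20.9, g = 9.81:
1.262 tan²θ − 10.6 tanθ + (9.802) = 0.
tanθ = [10.6 ± √(10.6² − 4 × 1.262 × (9.802))] / (2 × 1.262) = (10.6 ± 7.930) / 2.523, giving tanθ = 1.058 or 7.343.
θ = 46.61° or 82.25°; the larger is 82.25°.

82.25°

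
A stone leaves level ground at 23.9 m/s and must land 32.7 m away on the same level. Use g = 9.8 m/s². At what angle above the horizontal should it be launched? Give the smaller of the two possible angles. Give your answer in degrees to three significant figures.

17.1°

R = v₀² sin 2θ / g gives sin 2θ = gR/v₀² = 9.80·32.7/23.9² = 0.5610.
2θ = 34.13° or 180° − 34.13° = 145.9°, so θ = 17.06° or 72.94°.
The smaller angle is 17.06°.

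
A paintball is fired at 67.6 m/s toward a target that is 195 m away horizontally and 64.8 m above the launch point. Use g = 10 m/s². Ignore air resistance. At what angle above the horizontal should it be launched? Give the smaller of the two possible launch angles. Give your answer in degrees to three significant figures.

32.2°

Trajectory: y = x tanθ − g x² (1 + tan²θ)/(2v₀²). With x = 195, y = 64.8, v₀ = 67.6, g = 10.0:
41.61 tan²θ − 195 tanθ + (106.4) = 0.
tanθ = [195 ± √(195² − 4 × 41.61 × (106.4))] / (2 × 41.61) = (195 ± 142.5) / 83.21, giving tanθ = 0.6305 or 4.056.
θ = 32.23° or 76.15°; the smaller is 32.23°.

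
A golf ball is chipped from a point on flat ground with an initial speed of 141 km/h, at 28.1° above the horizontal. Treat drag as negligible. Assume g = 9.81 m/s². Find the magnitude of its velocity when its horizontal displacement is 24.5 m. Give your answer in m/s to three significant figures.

Convert: 141 km/h = 141/3.6 = 39.17 m/s.
Components: vₓ = 39.17 cos 28.1° = 34.55 m/s, v_y0 = 39.17 sin 28.1° = 18.45 m/s.
x = vₓ t ⇒ t = 24.5/34.55 = 0.7091 s.
Vertical velocity there: v_y = v_y0 − g t = 18.45 − 9.81 × 0.7091 = 11.49 m/s.
Speed: √(vₓ² + v_y²) = √(34.55² + 11.49²) = 36.41 m/s.

36.4 m/s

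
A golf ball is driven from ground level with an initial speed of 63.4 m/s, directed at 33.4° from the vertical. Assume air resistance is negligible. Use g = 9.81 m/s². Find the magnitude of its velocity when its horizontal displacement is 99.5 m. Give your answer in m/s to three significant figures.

42.9 m/s

vₓ = 63.40 sin 33.4° = 34.90 m/s; v_y0 = 63.40 cos 33.4° = 52.93 m/s.
At x = 99.5 m, t = x/vₓ = 99.5/34.90 = 2.851 s.
Vertical velocity there: v_y = v_y0 − g t = 52.93 − 9.81 × 2.851 = 24.96 m/s.
Speed: √(vₓ² + v_y²) = √(34.90² + 24.96²) = 42.91 m/s.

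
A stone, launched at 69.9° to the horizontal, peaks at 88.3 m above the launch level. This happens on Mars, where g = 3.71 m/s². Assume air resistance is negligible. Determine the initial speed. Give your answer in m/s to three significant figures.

27.3 m/s

At the peak v_y = 0, so v_y0 = √(2gH) = √(2 × 3.71 × 88.3) = 25.60 m/s.
v_y0 = v₀ sin θ ⇒ v₀ = 25.60 / sin 69.9° = 27.26 m/s.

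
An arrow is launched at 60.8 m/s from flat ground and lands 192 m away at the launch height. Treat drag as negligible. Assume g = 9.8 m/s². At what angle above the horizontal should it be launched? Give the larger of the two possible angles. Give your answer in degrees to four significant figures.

From R = (v₀²/g) sin 2θ: sin 2θ = 9.80 × 192 / 3696.6 = 0.5090.
2θ = 30.60° or 180° − 30.60° = 149.4°, so θ = 15.30° or 74.70°.
The larger angle is 74.70°.

74.70°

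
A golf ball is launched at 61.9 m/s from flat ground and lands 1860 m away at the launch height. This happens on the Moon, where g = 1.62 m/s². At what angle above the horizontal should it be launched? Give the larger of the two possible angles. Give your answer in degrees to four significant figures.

Level-ground range R = v₀² sin(2θ)/g ⇒ sin(2θ) = gR/v₀² = 1.62 × 1860 / 61.9² = 0.7864.
2θ = 51.85° or 180° − 51.85° = 128.1°, so θ = 25.93° or 64.07°.
The larger angle is 64.07°.

64.07°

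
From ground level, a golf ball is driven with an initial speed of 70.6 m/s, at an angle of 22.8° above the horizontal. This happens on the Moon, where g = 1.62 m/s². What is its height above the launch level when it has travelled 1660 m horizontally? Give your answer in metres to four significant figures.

Resolve: vₓ = 70.60 cos 22.8° = 65.08 m/s and v_y0 = 70.60 sin 22.8° = 27.36 m/s.
Time to reach x = 1660 m: t = x/vₓ = 1660/65.08 = 25.51 s.
Height: y = v_y0 t − ½ g t² = 27.36 × 25.51 − 0.8100 × 25.51² = 697.8 − 526.9 = 170.9 m.

170.9 m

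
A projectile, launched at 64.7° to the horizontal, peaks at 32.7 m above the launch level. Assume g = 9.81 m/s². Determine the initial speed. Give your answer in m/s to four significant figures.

At the peak v_y = 0, so v_y0 = √(2gH) = √(2 × 9.81 × 32.7) = 25.33 m/s.
v_y0 = v₀ sin θ ⇒ v₀ = 25.33 / sin 64.7° = 28.02 m/s.

28.02 m/s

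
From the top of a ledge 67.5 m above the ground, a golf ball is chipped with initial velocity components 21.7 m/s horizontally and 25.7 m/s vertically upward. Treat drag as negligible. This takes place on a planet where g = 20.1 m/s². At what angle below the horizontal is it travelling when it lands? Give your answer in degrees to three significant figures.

With up positive and y = 0 at the ground: y(t) = 67.5 + (25.70) t − 10.05 t². Setting y = 0 and taking the positive root: t = [25.70 + √(25.70² + 2·20.1·67.5)] / 20.1 = (25.70 + 58.09) / 20.1 = 4.168 s.
At impact: v_y = v_y0 − g t = −58.09 m/s; vₓ = 21.70 m/s.
Angle below horizontal: arctan(|v_y|/vₓ) = arctan(58.09/21.70) = 69.52°.

69.5°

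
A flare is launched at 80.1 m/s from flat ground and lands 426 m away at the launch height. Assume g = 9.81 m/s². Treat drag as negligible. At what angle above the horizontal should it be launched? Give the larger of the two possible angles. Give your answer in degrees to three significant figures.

69.7°

From R = (v₀²/g) sin 2θ: sin 2θ = 9.81 × 426 / 6416.0 = 0.6513.
2θ = 40.64° or 180° − 40.64° = 139.4°, so θ = 20.32° or 69.68°.
The larger angle is 69.68°.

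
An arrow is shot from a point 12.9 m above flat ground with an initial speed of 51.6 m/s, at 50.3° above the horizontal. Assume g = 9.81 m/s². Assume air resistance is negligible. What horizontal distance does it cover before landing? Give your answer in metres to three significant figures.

277 m

Resolve: vₓ = 51.60 cos 50.3° = 32.96 m/s and v_y0 = 51.60 sin 50.3° = 39.70 m/s.
Vertical motion (up positive, ground at y = 0): 4.905 t² − (39.70) t − 12.9 = 0, so t = (39.70 + √(39.70² + 2·9.81·12.9)) / 9.81 = (39.70 + 42.77) / 9.81 = 8.407 s.
Horizontal distance: R = vₓ t = 32.96 × 8.407 = 277.1 m.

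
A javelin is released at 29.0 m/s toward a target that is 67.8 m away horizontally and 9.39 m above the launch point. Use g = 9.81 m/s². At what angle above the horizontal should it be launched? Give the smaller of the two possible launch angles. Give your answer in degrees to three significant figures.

37.4°

Trajectory: y = x tanθ − g x² (1 + tan²θ)/(2v₀²). With x = 67.8, y = 9.39, v₀ = 29.0, g = 9.81:
26.81 tan²θ − 67.8 tanθ + (36.20) = 0.
tanθ = [67.8 ± √(67.8² − 4 × 26.81 × (36.20))] / (2 × 26.81) = (67.8 ± 26.73) / 53.62, giving tanθ = 0.7659 or 1.763.
θ = 37.45° or 60.44°; the smaller is 37.45°.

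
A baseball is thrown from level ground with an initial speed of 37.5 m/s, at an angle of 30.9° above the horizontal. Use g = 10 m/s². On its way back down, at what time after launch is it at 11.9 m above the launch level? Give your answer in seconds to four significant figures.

Resolve: vₓ = 37.50 cos 30.9° = 32.18 m/s and v_y0 = 37.50 sin 30.9° = 19.26 m/s.
Require v_y0 t − ½ g t² = 11.9, i.e. 5.000 t² − 19.26 t + 11.9 = 0.
t = [19.26 ± √(19.26² − 2·10.0·11.9)] / 10.0 = (19.26 ± 11.53) / 10.0, so t = 0.7731 s or t = 3.078 s.
The descending-branch root is 3.078 s.

3.078 s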